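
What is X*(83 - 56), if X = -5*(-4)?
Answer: 540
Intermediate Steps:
X = 20
X*(83 - 56) = 20*(83 - 56) = 20*27 = 540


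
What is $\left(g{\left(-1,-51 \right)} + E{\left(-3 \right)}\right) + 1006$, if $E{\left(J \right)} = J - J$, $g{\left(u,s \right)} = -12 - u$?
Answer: $995$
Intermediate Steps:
$E{\left(J \right)} = 0$
$\left(g{\left(-1,-51 \right)} + E{\left(-3 \right)}\right) + 1006 = \left(\left(-12 - -1\right) + 0\right) + 1006 = \left(\left(-12 + 1\right) + 0\right) + 1006 = \left(-11 + 0\right) + 1006 = -11 + 1006 = 995$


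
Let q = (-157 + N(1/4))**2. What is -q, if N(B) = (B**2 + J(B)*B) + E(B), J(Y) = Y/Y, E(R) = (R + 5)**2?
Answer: -1067089/64 ≈ -16673.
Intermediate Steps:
E(R) = (5 + R)**2
J(Y) = 1
N(B) = B + B**2 + (5 + B)**2 (N(B) = (B**2 + 1*B) + (5 + B)**2 = (B**2 + B) + (5 + B)**2 = (B + B**2) + (5 + B)**2 = B + B**2 + (5 + B)**2)
q = 1067089/64 (q = (-157 + (1/4 + (1/4)**2 + (5 + 1/4)**2))**2 = (-157 + (1/4 + 1/16 + (21/4)**2))**2 = (-157 + (1/4 + 1/16 + 441/16))**2 = (-157 + 223/8)**2 = (-1033/8)**2 = 1067089/64 ≈ 16673.)
-q = -1*1067089/64 = -1067089/64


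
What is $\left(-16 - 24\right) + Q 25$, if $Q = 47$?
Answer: $1135$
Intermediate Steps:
$\left(-16 - 24\right) + Q 25 = \left(-16 - 24\right) + 47 \cdot 25 = \left(-16 - 24\right) + 1175 = -40 + 1175 = 1135$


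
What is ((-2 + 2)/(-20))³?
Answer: 0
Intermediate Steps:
((-2 + 2)/(-20))³ = (0*(-1/20))³ = 0³ = 0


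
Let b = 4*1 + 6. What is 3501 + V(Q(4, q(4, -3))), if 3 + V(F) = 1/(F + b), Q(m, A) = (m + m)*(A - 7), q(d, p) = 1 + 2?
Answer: 76955/22 ≈ 3498.0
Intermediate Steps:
q(d, p) = 3
Q(m, A) = 2*m*(-7 + A) (Q(m, A) = (2*m)*(-7 + A) = 2*m*(-7 + A))
b = 10 (b = 4 + 6 = 10)
V(F) = -3 + 1/(10 + F) (V(F) = -3 + 1/(F + 10) = -3 + 1/(10 + F))
3501 + V(Q(4, q(4, -3))) = 3501 + (-29 - 6*4*(-7 + 3))/(10 + 2*4*(-7 + 3)) = 3501 + (-29 - 6*4*(-4))/(10 + 2*4*(-4)) = 3501 + (-29 - 3*(-32))/(10 - 32) = 3501 + (-29 + 96)/(-22) = 3501 - 1/22*67 = 3501 - 67/22 = 76955/22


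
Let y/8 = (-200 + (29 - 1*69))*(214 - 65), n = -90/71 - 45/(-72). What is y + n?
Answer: -162493805/568 ≈ -2.8608e+5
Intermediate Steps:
n = -365/568 (n = -90*1/71 - 45*(-1/72) = -90/71 + 5/8 = -365/568 ≈ -0.64261)
y = -286080 (y = 8*((-200 + (29 - 1*69))*(214 - 65)) = 8*((-200 + (29 - 69))*149) = 8*((-200 - 40)*149) = 8*(-240*149) = 8*(-35760) = -286080)
y + n = -286080 - 365/568 = -162493805/568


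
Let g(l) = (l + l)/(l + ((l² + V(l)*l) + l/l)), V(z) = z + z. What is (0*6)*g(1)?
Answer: 0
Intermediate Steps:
V(z) = 2*z
g(l) = 2*l/(1 + l + 3*l²) (g(l) = (l + l)/(l + ((l² + (2*l)*l) + l/l)) = (2*l)/(l + ((l² + 2*l²) + 1)) = (2*l)/(l + (3*l² + 1)) = (2*l)/(l + (1 + 3*l²)) = (2*l)/(1 + l + 3*l²) = 2*l/(1 + l + 3*l²))
(0*6)*g(1) = (0*6)*(2*1/(1 + 1 + 3*1²)) = 0*(2*1/(1 + 1 + 3*1)) = 0*(2*1/(1 + 1 + 3)) = 0*(2*1/5) = 0*(2*1*(⅕)) = 0*(⅖) = 0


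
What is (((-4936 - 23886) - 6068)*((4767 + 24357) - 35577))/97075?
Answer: 45029034/19415 ≈ 2319.3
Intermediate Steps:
(((-4936 - 23886) - 6068)*((4767 + 24357) - 35577))/97075 = ((-28822 - 6068)*(29124 - 35577))*(1/97075) = -34890*(-6453)*(1/97075) = 225145170*(1/97075) = 45029034/19415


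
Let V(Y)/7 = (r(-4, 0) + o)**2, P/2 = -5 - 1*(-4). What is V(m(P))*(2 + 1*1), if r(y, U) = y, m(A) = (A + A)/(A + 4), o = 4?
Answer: 0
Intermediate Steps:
P = -2 (P = 2*(-5 - 1*(-4)) = 2*(-5 + 4) = 2*(-1) = -2)
m(A) = 2*A/(4 + A) (m(A) = (2*A)/(4 + A) = 2*A/(4 + A))
V(Y) = 0 (V(Y) = 7*(-4 + 4)**2 = 7*0**2 = 7*0 = 0)
V(m(P))*(2 + 1*1) = 0*(2 + 1*1) = 0*(2 + 1) = 0*3 = 0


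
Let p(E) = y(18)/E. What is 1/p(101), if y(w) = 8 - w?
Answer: -101/10 ≈ -10.100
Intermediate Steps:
p(E) = -10/E (p(E) = (8 - 1*18)/E = (8 - 18)/E = -10/E)
1/p(101) = 1/(-10/101) = -101/10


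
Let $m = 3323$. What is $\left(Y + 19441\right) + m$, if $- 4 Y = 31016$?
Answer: $15010$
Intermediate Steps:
$Y = -7754$ ($Y = \left(- \frac{1}{4}\right) 31016 = -7754$)
$\left(Y + 19441\right) + m = \left(-7754 + 19441\right) + 3323 = 11687 + 3323 = 15010$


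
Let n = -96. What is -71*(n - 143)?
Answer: 16969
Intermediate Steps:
-71*(n - 143) = -71*(-96 - 143) = -71*(-239) = 16969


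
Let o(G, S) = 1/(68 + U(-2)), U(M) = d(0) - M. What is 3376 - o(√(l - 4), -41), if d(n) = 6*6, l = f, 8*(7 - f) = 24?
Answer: 357855/106 ≈ 3376.0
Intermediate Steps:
f = 4 (f = 7 - ⅛*24 = 7 - 3 = 4)
l = 4
d(n) = 36
U(M) = 36 - M
o(G, S) = 1/106 (o(G, S) = 1/(68 + (36 - 1*(-2))) = 1/(68 + (36 + 2)) = 1/(68 + 38) = 1/106)
3376 - o(√(l - 4), -41) = 3376 - 1*1/106 = 3376 - 1/106 = 357855/106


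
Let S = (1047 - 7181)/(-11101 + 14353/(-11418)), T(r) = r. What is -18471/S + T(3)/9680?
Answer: -171709034950567/5136120880 ≈ -33432.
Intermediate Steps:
S = 70038012/126765571 (S = -6134/(-11101 + 14353*(-1/11418)) = -6134/(-11101 - 14353/11418) = -6134/(-126765571/11418) = -6134*(-11418/126765571) = 70038012/126765571 ≈ 0.55250)
-18471/S + T(3)/9680 = -18471/70038012/126765571 + 3/9680 = -18471*126765571/70038012 + 3*(1/9680) = -780495620647/23346004 + 3/9680 = -171709034950567/5136120880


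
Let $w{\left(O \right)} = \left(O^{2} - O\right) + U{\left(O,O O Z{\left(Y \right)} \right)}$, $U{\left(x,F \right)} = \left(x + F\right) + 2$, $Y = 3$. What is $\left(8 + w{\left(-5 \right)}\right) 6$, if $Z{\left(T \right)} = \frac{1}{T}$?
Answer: $260$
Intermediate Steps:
$U{\left(x,F \right)} = 2 + F + x$ ($U{\left(x,F \right)} = \left(F + x\right) + 2 = 2 + F + x$)
$w{\left(O \right)} = 2 + \frac{4 O^{2}}{3}$ ($w{\left(O \right)} = \left(O^{2} - O\right) + \left(2 + \frac{O O}{3} + O\right) = \left(O^{2} - O\right) + \left(2 + O^{2} \cdot \frac{1}{3} + O\right) = \left(O^{2} - O\right) + \left(2 + \frac{O^{2}}{3} + O\right) = \left(O^{2} - O\right) + \left(2 + O + \frac{O^{2}}{3}\right) = 2 + \frac{4 O^{2}}{3}$)
$\left(8 + w{\left(-5 \right)}\right) 6 = \left(8 + \left(2 + \frac{4 \left(-5\right)^{2}}{3}\right)\right) 6 = \left(8 + \left(2 + \frac{4}{3} \cdot 25\right)\right) 6 = \left(8 + \left(2 + \frac{100}{3}\right)\right) 6 = \left(8 + \frac{106}{3}\right) 6 = \frac{130}{3} \cdot 6 = 260$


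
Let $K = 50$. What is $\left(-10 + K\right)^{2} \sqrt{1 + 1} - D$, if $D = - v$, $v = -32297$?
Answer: $-32297 + 1600 \sqrt{2} \approx -30034.0$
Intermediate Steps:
$D = 32297$ ($D = \left(-1\right) \left(-32297\right) = 32297$)
$\left(-10 + K\right)^{2} \sqrt{1 + 1} - D = \left(-10 + 50\right)^{2} \sqrt{1 + 1} - 32297 = 40^{2} \sqrt{2} - 32297 = 1600 \sqrt{2} - 32297 = -32297 + 1600 \sqrt{2}$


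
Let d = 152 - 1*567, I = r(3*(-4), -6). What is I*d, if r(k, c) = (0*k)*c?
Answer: 0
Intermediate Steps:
r(k, c) = 0 (r(k, c) = 0*c = 0)
I = 0
d = -415 (d = 152 - 567 = -415)
I*d = 0*(-415) = 0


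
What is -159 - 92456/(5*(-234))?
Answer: -3599/45 ≈ -79.978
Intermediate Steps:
-159 - 92456/(5*(-234)) = -159 - 92456/(-1170) = -159 - 92456*(-1)/1170 = -159 - 254*(-14/45) = -159 + 3556/45 = -3599/45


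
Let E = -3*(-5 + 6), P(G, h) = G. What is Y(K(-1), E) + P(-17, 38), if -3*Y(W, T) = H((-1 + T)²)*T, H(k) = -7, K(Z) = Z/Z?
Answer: -24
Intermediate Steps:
K(Z) = 1
E = -3 (E = -3*1 = -3)
Y(W, T) = 7*T/3 (Y(W, T) = -(-7)*T/3 = 7*T/3)
Y(K(-1), E) + P(-17, 38) = (7/3)*(-3) - 17 = -7 - 17 = -24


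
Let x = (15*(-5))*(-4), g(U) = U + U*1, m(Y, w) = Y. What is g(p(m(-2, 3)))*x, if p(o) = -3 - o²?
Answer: -4200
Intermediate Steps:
g(U) = 2*U (g(U) = U + U = 2*U)
x = 300 (x = -75*(-4) = 300)
g(p(m(-2, 3)))*x = (2*(-3 - 1*(-2)²))*300 = (2*(-3 - 1*4))*300 = (2*(-3 - 4))*300 = (2*(-7))*300 = -14*300 = -4200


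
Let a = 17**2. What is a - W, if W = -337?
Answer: 626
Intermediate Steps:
a = 289
a - W = 289 - 1*(-337) = 289 + 337 = 626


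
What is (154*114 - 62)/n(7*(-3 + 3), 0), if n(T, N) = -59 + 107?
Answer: 8747/24 ≈ 364.46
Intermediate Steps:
n(T, N) = 48
(154*114 - 62)/n(7*(-3 + 3), 0) = (154*114 - 62)/48 = (17556 - 62)*(1/48) = 17494*(1/48) = 8747/24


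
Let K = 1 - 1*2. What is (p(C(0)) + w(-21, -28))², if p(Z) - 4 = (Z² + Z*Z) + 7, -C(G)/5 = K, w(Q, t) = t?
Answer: 1089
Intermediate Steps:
K = -1 (K = 1 - 2 = -1)
C(G) = 5 (C(G) = -5*(-1) = 5)
p(Z) = 11 + 2*Z² (p(Z) = 4 + ((Z² + Z*Z) + 7) = 4 + ((Z² + Z²) + 7) = 4 + (2*Z² + 7) = 4 + (7 + 2*Z²) = 11 + 2*Z²)
(p(C(0)) + w(-21, -28))² = ((11 + 2*5²) - 28)² = ((11 + 2*25) - 28)² = ((11 + 50) - 28)² = (61 - 28)² = 33² = 1089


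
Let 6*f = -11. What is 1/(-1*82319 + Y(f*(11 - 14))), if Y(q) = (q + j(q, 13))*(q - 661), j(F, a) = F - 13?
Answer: -1/81008 ≈ -1.2344e-5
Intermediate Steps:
f = -11/6 (f = (1/6)*(-11) = -11/6 ≈ -1.8333)
j(F, a) = -13 + F
Y(q) = (-661 + q)*(-13 + 2*q) (Y(q) = (q + (-13 + q))*(q - 661) = (-13 + 2*q)*(-661 + q) = (-661 + q)*(-13 + 2*q))
1/(-1*82319 + Y(f*(11 - 14))) = 1/(-1*82319 + (8593 - (-4895)*(11 - 14)/2 + 2*(-11*(11 - 14)/6)**2)) = 1/(-82319 + (8593 - (-4895)*(-3)/2 + 2*(-11/6*(-3))**2)) = 1/(-82319 + (8593 - 1335*11/2 + 2*(11/2)**2)) = 1/(-82319 + (8593 - 14685/2 + 2*(121/4))) = 1/(-82319 + (8593 - 14685/2 + 121/2)) = 1/(-82319 + 1311) = 1/(-81008) = -1/81008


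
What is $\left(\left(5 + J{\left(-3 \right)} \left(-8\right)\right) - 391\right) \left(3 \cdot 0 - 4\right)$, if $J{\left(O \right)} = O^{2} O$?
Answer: $680$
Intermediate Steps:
$J{\left(O \right)} = O^{3}$
$\left(\left(5 + J{\left(-3 \right)} \left(-8\right)\right) - 391\right) \left(3 \cdot 0 - 4\right) = \left(\left(5 + \left(-3\right)^{3} \left(-8\right)\right) - 391\right) \left(3 \cdot 0 - 4\right) = \left(\left(5 - -216\right) - 391\right) \left(0 - 4\right) = \left(\left(5 + 216\right) - 391\right) \left(-4\right) = \left(221 - 391\right) \left(-4\right) = \left(-170\right) \left(-4\right) = 680$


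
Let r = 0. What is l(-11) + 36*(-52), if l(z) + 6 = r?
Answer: -1878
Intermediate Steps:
l(z) = -6 (l(z) = -6 + 0 = -6)
l(-11) + 36*(-52) = -6 + 36*(-52) = -6 - 1872 = -1878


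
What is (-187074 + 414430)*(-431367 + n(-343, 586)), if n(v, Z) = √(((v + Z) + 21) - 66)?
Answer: -98073875652 + 682068*√22 ≈ -9.8071e+10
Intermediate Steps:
n(v, Z) = √(-45 + Z + v) (n(v, Z) = √(((Z + v) + 21) - 66) = √((21 + Z + v) - 66) = √(-45 + Z + v))
(-187074 + 414430)*(-431367 + n(-343, 586)) = (-187074 + 414430)*(-431367 + √(-45 + 586 - 343)) = 227356*(-431367 + √198) = 227356*(-431367 + 3*√22) = -98073875652 + 682068*√22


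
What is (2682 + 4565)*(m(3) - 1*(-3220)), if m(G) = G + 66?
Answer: 23835383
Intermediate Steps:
m(G) = 66 + G
(2682 + 4565)*(m(3) - 1*(-3220)) = (2682 + 4565)*((66 + 3) - 1*(-3220)) = 7247*(69 + 3220) = 7247*3289 = 23835383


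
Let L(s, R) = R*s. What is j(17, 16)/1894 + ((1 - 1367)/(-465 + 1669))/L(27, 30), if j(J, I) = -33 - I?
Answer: -12593491/461776140 ≈ -0.027272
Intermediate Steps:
j(17, 16)/1894 + ((1 - 1367)/(-465 + 1669))/L(27, 30) = (-33 - 1*16)/1894 + ((1 - 1367)/(-465 + 1669))/((30*27)) = (-33 - 16)*(1/1894) - 1366/1204/810 = -49*1/1894 - 1366*1/1204*(1/810) = -49/1894 - 683/602*1/810 = -49/1894 - 683/487620 = -12593491/461776140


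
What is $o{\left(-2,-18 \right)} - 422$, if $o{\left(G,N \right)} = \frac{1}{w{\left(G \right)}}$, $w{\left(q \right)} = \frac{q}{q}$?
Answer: $-421$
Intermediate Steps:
$w{\left(q \right)} = 1$
$o{\left(G,N \right)} = 1$ ($o{\left(G,N \right)} = 1^{-1} = 1$)
$o{\left(-2,-18 \right)} - 422 = 1 - 422 = -421$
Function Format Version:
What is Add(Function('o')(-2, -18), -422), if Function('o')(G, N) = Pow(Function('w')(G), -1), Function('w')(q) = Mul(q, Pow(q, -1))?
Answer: -421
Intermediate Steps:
Function('w')(q) = 1
Function('o')(G, N) = 1 (Function('o')(G, N) = Pow(1, -1) = 1)
Add(Function('o')(-2, -18), -422) = Add(1, -422) = -421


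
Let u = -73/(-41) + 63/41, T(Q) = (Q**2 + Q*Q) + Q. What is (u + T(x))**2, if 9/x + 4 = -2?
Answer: 67081/1681 ≈ 39.905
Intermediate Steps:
x = -3/2 (x = 9/(-4 - 2) = 9/(-6) = 9*(-1/6) = -3/2 ≈ -1.5000)
T(Q) = Q + 2*Q**2 (T(Q) = (Q**2 + Q**2) + Q = 2*Q**2 + Q = Q + 2*Q**2)
u = 136/41 (u = -73*(-1/41) + 63*(1/41) = 73/41 + 63/41 = 136/41 ≈ 3.3171)
(u + T(x))**2 = (136/41 - 3*(1 + 2*(-3/2))/2)**2 = (136/41 - 3*(1 - 3)/2)**2 = (136/41 - 3/2*(-2))**2 = (136/41 + 3)**2 = (259/41)**2 = 67081/1681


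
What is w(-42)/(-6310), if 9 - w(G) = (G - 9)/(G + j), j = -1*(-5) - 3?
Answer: -309/252400 ≈ -0.0012242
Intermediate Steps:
j = 2 (j = 5 - 3 = 2)
w(G) = 9 - (-9 + G)/(2 + G) (w(G) = 9 - (G - 9)/(G + 2) = 9 - (-9 + G)/(2 + G))
w(-42)/(-6310) = ((27 + 8*(-42))/(2 - 42))/(-6310) = ((27 - 336)/(-40))*(-1/6310) = -1/40*(-309)*(-1/6310) = (309/40)*(-1/6310) = -309/252400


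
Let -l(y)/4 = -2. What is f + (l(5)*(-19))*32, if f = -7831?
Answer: -12695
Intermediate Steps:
l(y) = 8 (l(y) = -4*(-2) = 8)
f + (l(5)*(-19))*32 = -7831 + (8*(-19))*32 = -7831 - 152*32 = -7831 - 4864 = -12695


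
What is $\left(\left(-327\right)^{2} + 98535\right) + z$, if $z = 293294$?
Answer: $498758$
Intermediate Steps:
$\left(\left(-327\right)^{2} + 98535\right) + z = \left(\left(-327\right)^{2} + 98535\right) + 293294 = \left(106929 + 98535\right) + 293294 = 205464 + 293294 = 498758$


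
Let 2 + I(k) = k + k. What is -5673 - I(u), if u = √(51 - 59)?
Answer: -5671 - 4*I*√2 ≈ -5671.0 - 5.6569*I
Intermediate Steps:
u = 2*I*√2 (u = √(-8) = 2*I*√2 ≈ 2.8284*I)
I(k) = -2 + 2*k (I(k) = -2 + (k + k) = -2 + 2*k)
-5673 - I(u) = -5673 - (-2 + 2*(2*I*√2)) = -5673 - (-2 + 4*I*√2) = -5673 + (2 - 4*I*√2) = -5671 - 4*I*√2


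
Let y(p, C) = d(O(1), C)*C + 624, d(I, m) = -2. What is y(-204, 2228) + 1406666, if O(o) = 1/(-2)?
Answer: 1402834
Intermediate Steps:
O(o) = -1/2
y(p, C) = 624 - 2*C (y(p, C) = -2*C + 624 = 624 - 2*C)
y(-204, 2228) + 1406666 = (624 - 2*2228) + 1406666 = (624 - 4456) + 1406666 = -3832 + 1406666 = 1402834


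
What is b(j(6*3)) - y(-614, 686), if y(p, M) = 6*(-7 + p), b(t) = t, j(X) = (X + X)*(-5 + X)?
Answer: 4194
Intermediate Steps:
j(X) = 2*X*(-5 + X) (j(X) = (2*X)*(-5 + X) = 2*X*(-5 + X))
y(p, M) = -42 + 6*p
b(j(6*3)) - y(-614, 686) = 2*(6*3)*(-5 + 6*3) - (-42 + 6*(-614)) = 2*18*(-5 + 18) - (-42 - 3684) = 2*18*13 - 1*(-3726) = 468 + 3726 = 4194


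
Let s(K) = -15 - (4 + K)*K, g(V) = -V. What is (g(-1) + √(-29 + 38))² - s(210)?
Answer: 44971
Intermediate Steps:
s(K) = -15 - K*(4 + K)
(g(-1) + √(-29 + 38))² - s(210) = (-1*(-1) + √(-29 + 38))² - (-15 - 1*210² - 4*210) = (1 + √9)² - (-15 - 1*44100 - 840) = (1 + 3)² - (-15 - 44100 - 840) = 4² - 1*(-44955) = 16 + 44955 = 44971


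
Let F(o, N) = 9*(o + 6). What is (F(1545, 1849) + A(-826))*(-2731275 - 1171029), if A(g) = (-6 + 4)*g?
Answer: -60918867744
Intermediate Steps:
F(o, N) = 54 + 9*o (F(o, N) = 9*(6 + o) = 54 + 9*o)
A(g) = -2*g
(F(1545, 1849) + A(-826))*(-2731275 - 1171029) = ((54 + 9*1545) - 2*(-826))*(-2731275 - 1171029) = ((54 + 13905) + 1652)*(-3902304) = (13959 + 1652)*(-3902304) = 15611*(-3902304) = -60918867744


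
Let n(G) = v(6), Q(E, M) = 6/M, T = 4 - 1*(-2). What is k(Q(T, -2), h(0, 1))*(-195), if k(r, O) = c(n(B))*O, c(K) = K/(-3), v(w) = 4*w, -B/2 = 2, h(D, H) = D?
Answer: 0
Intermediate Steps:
T = 6 (T = 4 + 2 = 6)
B = -4 (B = -2*2 = -4)
n(G) = 24 (n(G) = 4*6 = 24)
c(K) = -K/3 (c(K) = K*(-⅓) = -K/3)
k(r, O) = -8*O (k(r, O) = (-⅓*24)*O = -8*O)
k(Q(T, -2), h(0, 1))*(-195) = -8*0*(-195) = 0*(-195) = 0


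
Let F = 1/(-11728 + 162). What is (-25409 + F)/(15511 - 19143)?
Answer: 293880495/42007712 ≈ 6.9959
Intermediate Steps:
F = -1/11566 (F = 1/(-11566) = -1/11566 ≈ -8.6460e-5)
(-25409 + F)/(15511 - 19143) = (-25409 - 1/11566)/(15511 - 19143) = -293880495/11566/(-3632) = -293880495/11566*(-1/3632) = 293880495/42007712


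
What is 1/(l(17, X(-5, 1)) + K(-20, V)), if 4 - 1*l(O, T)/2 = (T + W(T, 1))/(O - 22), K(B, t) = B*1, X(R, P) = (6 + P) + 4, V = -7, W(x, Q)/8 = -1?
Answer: -5/54 ≈ -0.092593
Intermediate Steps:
W(x, Q) = -8 (W(x, Q) = 8*(-1) = -8)
X(R, P) = 10 + P
K(B, t) = B
l(O, T) = 8 - 2*(-8 + T)/(-22 + O) (l(O, T) = 8 - 2*(T - 8)/(O - 22) = 8 - 2*(-8 + T)/(-22 + O))
1/(l(17, X(-5, 1)) + K(-20, V)) = 1/(2*(-80 - (10 + 1) + 4*17)/(-22 + 17) - 20) = 1/(2*(-80 - 1*11 + 68)/(-5) - 20) = 1/(2*(-1/5)*(-80 - 11 + 68) - 20) = 1/(2*(-1/5)*(-23) - 20) = 1/(46/5 - 20) = 1/(-54/5) = -5/54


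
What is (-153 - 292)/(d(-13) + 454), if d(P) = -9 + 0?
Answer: -1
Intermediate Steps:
d(P) = -9
(-153 - 292)/(d(-13) + 454) = (-153 - 292)/(-9 + 454) = -445/445 = -445*1/445 = -1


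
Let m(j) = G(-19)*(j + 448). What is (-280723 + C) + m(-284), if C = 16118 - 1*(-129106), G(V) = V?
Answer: -138615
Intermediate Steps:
m(j) = -8512 - 19*j (m(j) = -19*(j + 448) = -19*(448 + j) = -8512 - 19*j)
C = 145224 (C = 16118 + 129106 = 145224)
(-280723 + C) + m(-284) = (-280723 + 145224) + (-8512 - 19*(-284)) = -135499 + (-8512 + 5396) = -135499 - 3116 = -138615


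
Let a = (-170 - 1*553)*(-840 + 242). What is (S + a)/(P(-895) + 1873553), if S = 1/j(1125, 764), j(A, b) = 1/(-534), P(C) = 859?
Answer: 11995/52067 ≈ 0.23038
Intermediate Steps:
j(A, b) = -1/534
a = 432354 (a = (-170 - 553)*(-598) = -723*(-598) = 432354)
S = -534 (S = 1/(-1/534) = -534)
(S + a)/(P(-895) + 1873553) = (-534 + 432354)/(859 + 1873553) = 431820/1874412 = 431820*(1/1874412) = 11995/52067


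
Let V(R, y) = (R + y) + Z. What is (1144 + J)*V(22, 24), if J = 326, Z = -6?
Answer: 58800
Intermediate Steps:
V(R, y) = -6 + R + y (V(R, y) = (R + y) - 6 = -6 + R + y)
(1144 + J)*V(22, 24) = (1144 + 326)*(-6 + 22 + 24) = 1470*40 = 58800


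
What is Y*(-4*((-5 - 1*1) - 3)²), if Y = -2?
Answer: 648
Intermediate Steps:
Y*(-4*((-5 - 1*1) - 3)²) = -(-8)*((-5 - 1*1) - 3)² = -(-8)*((-5 - 1) - 3)² = -(-8)*(-6 - 3)² = -(-8)*(-9)² = -(-8)*81 = -2*(-324) = 648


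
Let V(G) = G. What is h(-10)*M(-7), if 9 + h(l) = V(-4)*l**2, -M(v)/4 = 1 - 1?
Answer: 0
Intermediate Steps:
M(v) = 0 (M(v) = -4*(1 - 1) = -4*0 = 0)
h(l) = -9 - 4*l**2
h(-10)*M(-7) = (-9 - 4*(-10)**2)*0 = (-9 - 4*100)*0 = (-9 - 400)*0 = -409*0 = 0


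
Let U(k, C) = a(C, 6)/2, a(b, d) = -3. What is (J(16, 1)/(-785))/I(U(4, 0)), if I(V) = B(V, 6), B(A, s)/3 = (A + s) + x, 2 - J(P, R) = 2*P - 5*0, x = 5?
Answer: 4/2983 ≈ 0.0013409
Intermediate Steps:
J(P, R) = 2 - 2*P (J(P, R) = 2 - (2*P - 5*0) = 2 - (2*P + 0) = 2 - 2*P)
U(k, C) = -3/2
B(A, s) = 15 + 3*A + 3*s (B(A, s) = 3*((A + s) + 5) = 3*(5 + A + s) = 15 + 3*A + 3*s)
I(V) = 33 + 3*V (I(V) = 15 + 3*V + 3*6 = 15 + 3*V + 18 = 33 + 3*V)
(J(16, 1)/(-785))/I(U(4, 0)) = ((2 - 2*16)/(-785))/(33 + 3*(-3/2)) = ((2 - 32)*(-1/785))/(33 - 9/2) = (-30*(-1/785))/(57/2) = (6/157)*(2/57) = 4/2983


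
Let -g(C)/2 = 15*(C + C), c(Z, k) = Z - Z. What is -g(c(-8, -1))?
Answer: 0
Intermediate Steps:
c(Z, k) = 0
g(C) = -60*C (g(C) = -30*(C + C) = -30*2*C = -60*C)
-g(c(-8, -1)) = -(-60)*0 = -1*0 = 0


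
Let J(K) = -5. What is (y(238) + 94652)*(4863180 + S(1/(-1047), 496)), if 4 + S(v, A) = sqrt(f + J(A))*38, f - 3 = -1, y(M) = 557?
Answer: 463018123784 + 3617942*I*sqrt(3) ≈ 4.6302e+11 + 6.2665e+6*I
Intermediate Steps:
f = 2 (f = 3 - 1 = 2)
S(v, A) = -4 + 38*I*sqrt(3) (S(v, A) = -4 + sqrt(2 - 5)*38 = -4 + sqrt(-3)*38 = -4 + (I*sqrt(3))*38 = -4 + 38*I*sqrt(3))
(y(238) + 94652)*(4863180 + S(1/(-1047), 496)) = (557 + 94652)*(4863180 + (-4 + 38*I*sqrt(3))) = 95209*(4863176 + 38*I*sqrt(3)) = 463018123784 + 3617942*I*sqrt(3)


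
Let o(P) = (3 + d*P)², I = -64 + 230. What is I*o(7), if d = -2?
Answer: 20086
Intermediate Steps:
I = 166
o(P) = (3 - 2*P)²
I*o(7) = 166*(3 - 2*7)² = 166*(3 - 14)² = 166*(-11)² = 166*121 = 20086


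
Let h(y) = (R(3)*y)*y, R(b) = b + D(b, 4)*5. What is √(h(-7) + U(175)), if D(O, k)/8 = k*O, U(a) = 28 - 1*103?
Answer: 2*√5898 ≈ 153.60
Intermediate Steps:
U(a) = -75 (U(a) = 28 - 103 = -75)
D(O, k) = 8*O*k (D(O, k) = 8*(k*O) = 8*(O*k) = 8*O*k)
R(b) = 161*b (R(b) = b + (8*b*4)*5 = b + (32*b)*5 = b + 160*b = 161*b)
h(y) = 483*y² (h(y) = ((161*3)*y)*y = (483*y)*y = 483*y²)
√(h(-7) + U(175)) = √(483*(-7)² - 75) = √(483*49 - 75) = √(23667 - 75) = √23592 = 2*√5898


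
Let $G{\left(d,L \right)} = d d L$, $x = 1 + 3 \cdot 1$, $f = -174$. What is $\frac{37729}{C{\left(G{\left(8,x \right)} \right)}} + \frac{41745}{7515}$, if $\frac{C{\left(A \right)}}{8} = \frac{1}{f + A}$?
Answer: $\frac{775002521}{2004} \approx 3.8673 \cdot 10^{5}$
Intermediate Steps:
$x = 4$ ($x = 1 + 3 = 4$)
$G{\left(d,L \right)} = L d^{2}$ ($G{\left(d,L \right)} = d^{2} L = L d^{2}$)
$C{\left(A \right)} = \frac{8}{-174 + A}$
$\frac{37729}{C{\left(G{\left(8,x \right)} \right)}} + \frac{41745}{7515} = \frac{37729}{8 \frac{1}{-174 + 4 \cdot 8^{2}}} + \frac{41745}{7515} = \frac{37729}{8 \frac{1}{-174 + 4 \cdot 64}} + 41745 \cdot \frac{1}{7515} = \frac{37729}{8 \frac{1}{-174 + 256}} + \frac{2783}{501} = \frac{37729}{8 \cdot \frac{1}{82}} + \frac{2783}{501} = \frac{37729}{\frac{4}{41}} + \frac{2783}{501} = 37729 \cdot \frac{41}{4} + \frac{2783}{501} = \frac{1546889}{4} + \frac{2783}{501} = \frac{775002521}{2004}$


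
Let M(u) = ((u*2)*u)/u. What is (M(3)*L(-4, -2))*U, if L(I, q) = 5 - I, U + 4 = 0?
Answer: -216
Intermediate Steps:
U = -4 (U = -4 + 0 = -4)
M(u) = 2*u (M(u) = ((2*u)*u)/u = (2*u**2)/u = 2*u)
(M(3)*L(-4, -2))*U = ((2*3)*(5 - 1*(-4)))*(-4) = (6*(5 + 4))*(-4) = (6*9)*(-4) = 54*(-4) = -216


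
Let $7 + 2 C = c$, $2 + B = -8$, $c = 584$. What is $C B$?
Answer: $-2885$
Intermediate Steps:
$B = -10$ ($B = -2 - 8 = -10$)
$C = \frac{577}{2}$ ($C = - \frac{7}{2} + \frac{1}{2} \cdot 584 = - \frac{7}{2} + 292 = \frac{577}{2} \approx 288.5$)
$C B = \frac{577}{2} \left(-10\right) = -2885$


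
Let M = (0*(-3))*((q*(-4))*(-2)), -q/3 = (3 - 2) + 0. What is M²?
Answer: 0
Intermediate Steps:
q = -3 (q = -3*((3 - 2) + 0) = -3*(1 + 0) = -3*1 = -3)
M = 0 (M = (0*(-3))*(-3*(-4)*(-2)) = 0*(12*(-2)) = 0*(-24) = 0)
M² = 0² = 0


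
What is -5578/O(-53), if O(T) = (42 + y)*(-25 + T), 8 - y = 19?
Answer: 2789/1209 ≈ 2.3069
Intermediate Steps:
y = -11 (y = 8 - 1*19 = 8 - 19 = -11)
O(T) = -775 + 31*T (O(T) = (42 - 11)*(-25 + T) = 31*(-25 + T) = -775 + 31*T)
-5578/O(-53) = -5578/(-775 + 31*(-53)) = -5578/(-775 - 1643) = -5578/(-2418) = -5578*(-1/2418) = 2789/1209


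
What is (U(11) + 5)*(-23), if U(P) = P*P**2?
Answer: -30728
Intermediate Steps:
U(P) = P**3
(U(11) + 5)*(-23) = (11**3 + 5)*(-23) = (1331 + 5)*(-23) = 1336*(-23) = -30728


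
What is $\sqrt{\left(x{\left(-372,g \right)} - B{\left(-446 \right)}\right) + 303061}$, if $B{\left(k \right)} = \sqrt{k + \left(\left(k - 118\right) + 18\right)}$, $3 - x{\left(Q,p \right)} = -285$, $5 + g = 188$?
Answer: $\sqrt{303349 - 4 i \sqrt{62}} \approx 550.77 - 0.029 i$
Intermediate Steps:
$g = 183$ ($g = -5 + 188 = 183$)
$x{\left(Q,p \right)} = 288$ ($x{\left(Q,p \right)} = 3 - -285 = 3 + 285 = 288$)
$B{\left(k \right)} = \sqrt{-100 + 2 k}$ ($B{\left(k \right)} = \sqrt{k + \left(\left(-118 + k\right) + 18\right)} = \sqrt{k + \left(-100 + k\right)} = \sqrt{-100 + 2 k}$)
$\sqrt{\left(x{\left(-372,g \right)} - B{\left(-446 \right)}\right) + 303061} = \sqrt{\left(288 - \sqrt{-100 + 2 \left(-446\right)}\right) + 303061} = \sqrt{\left(288 - \sqrt{-100 - 892}\right) + 303061} = \sqrt{\left(288 - \sqrt{-992}\right) + 303061} = \sqrt{\left(288 - 4 i \sqrt{62}\right) + 303061} = \sqrt{303349 - 4 i \sqrt{62}}$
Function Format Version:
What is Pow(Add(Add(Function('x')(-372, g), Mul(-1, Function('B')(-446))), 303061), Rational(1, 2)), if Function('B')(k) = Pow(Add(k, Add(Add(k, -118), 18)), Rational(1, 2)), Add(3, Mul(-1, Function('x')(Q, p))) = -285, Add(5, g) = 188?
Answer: Pow(Add(303349, Mul(-4, I, Pow(62, Rational(1, 2)))), Rational(1, 2)) ≈ Add(550.77, Mul(-0.029, I))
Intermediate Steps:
g = 183 (g = Add(-5, 188) = 183)
Function('x')(Q, p) = 288 (Function('x')(Q, p) = Add(3, Mul(-1, -285)) = Add(3, 285) = 288)
Function('B')(k) = Pow(Add(-100, Mul(2, k)), Rational(1, 2)) (Function('B')(k) = Pow(Add(k, Add(Add(-118, k), 18)), Rational(1, 2)) = Pow(Add(k, Add(-100, k)), Rational(1, 2)) = Pow(Add(-100, Mul(2, k)), Rational(1, 2)))
Pow(Add(Add(Function('x')(-372, g), Mul(-1, Function('B')(-446))), 303061), Rational(1, 2)) = Pow(Add(Add(288, Mul(-1, Pow(Add(-100, Mul(2, -446)), Rational(1, 2)))), 303061), Rational(1, 2)) = Pow(Add(Add(288, Mul(-1, Pow(Add(-100, -892), Rational(1, 2)))), 303061), Rational(1, 2)) = Pow(Add(Add(288, Mul(-1, Pow(-992, Rational(1, 2)))), 303061), Rational(1, 2)) = Pow(Add(Add(288, Mul(-1, Mul(4, I, Pow(62, Rational(1, 2))))), 303061), Rational(1, 2)) = Pow(Add(Add(288, Mul(-4, I, Pow(62, Rational(1, 2)))), 303061), Rational(1, 2)) = Pow(Add(303349, Mul(-4, I, Pow(62, Rational(1, 2)))), Rational(1, 2))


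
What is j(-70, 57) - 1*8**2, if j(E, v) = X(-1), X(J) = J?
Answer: -65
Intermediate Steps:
j(E, v) = -1
j(-70, 57) - 1*8**2 = -1 - 1*8**2 = -1 - 1*64 = -1 - 64 = -65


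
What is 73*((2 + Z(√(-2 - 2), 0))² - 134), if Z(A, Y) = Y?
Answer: -9490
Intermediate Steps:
73*((2 + Z(√(-2 - 2), 0))² - 134) = 73*((2 + 0)² - 134) = 73*(2² - 134) = 73*(4 - 134) = 73*(-130) = -9490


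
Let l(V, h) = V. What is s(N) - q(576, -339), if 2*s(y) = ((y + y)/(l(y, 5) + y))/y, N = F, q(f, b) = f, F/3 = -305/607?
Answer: -1054687/1830 ≈ -576.33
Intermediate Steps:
F = -915/607 (F = 3*(-305/607) = -915/607 ≈ -1.5074)
N = -915/607 ≈ -1.5074
s(y) = 1/(2*y) (s(y) = (((y + y)/(y + y))/y)/2 = (((2*y)/((2*y)))/y)/2 = (((2*y)*(1/(2*y)))/y)/2 = (1/y)/2 = 1/(2*y))
s(N) - q(576, -339) = 1/(2*(-915/607)) - 1*576 = (½)*(-607/915) - 576 = -607/1830 - 576 = -1054687/1830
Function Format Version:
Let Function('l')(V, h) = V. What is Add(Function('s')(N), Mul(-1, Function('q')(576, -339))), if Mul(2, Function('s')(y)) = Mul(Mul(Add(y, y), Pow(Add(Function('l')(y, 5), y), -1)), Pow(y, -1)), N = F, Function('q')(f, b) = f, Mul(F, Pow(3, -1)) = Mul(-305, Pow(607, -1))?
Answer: Rational(-1054687, 1830) ≈ -576.33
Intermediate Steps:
F = Rational(-915, 607) (F = Mul(3, Mul(-305, Pow(607, -1))) = Mul(3, Mul(-305, Rational(1, 607))) = Mul(3, Rational(-305, 607)) = Rational(-915, 607) ≈ -1.5074)
N = Rational(-915, 607) ≈ -1.5074
Function('s')(y) = Mul(Rational(1, 2), Pow(y, -1)) (Function('s')(y) = Mul(Rational(1, 2), Mul(Mul(Add(y, y), Pow(Add(y, y), -1)), Pow(y, -1))) = Mul(Rational(1, 2), Mul(Mul(Mul(2, y), Pow(Mul(2, y), -1)), Pow(y, -1))) = Mul(Rational(1, 2), Mul(Mul(Mul(2, y), Mul(Rational(1, 2), Pow(y, -1))), Pow(y, -1))) = Mul(Rational(1, 2), Mul(1, Pow(y, -1))) = Mul(Rational(1, 2), Pow(y, -1)))
Add(Function('s')(N), Mul(-1, Function('q')(576, -339))) = Add(Mul(Rational(1, 2), Pow(Rational(-915, 607), -1)), Mul(-1, 576)) = Add(Mul(Rational(1, 2), Rational(-607, 915)), -576) = Add(Rational(-607, 1830), -576) = Rational(-1054687, 1830)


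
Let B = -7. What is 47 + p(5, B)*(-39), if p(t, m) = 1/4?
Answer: 149/4 ≈ 37.250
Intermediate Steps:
p(t, m) = 1/4
47 + p(5, B)*(-39) = 47 + (1/4)*(-39) = 47 - 39/4 = 149/4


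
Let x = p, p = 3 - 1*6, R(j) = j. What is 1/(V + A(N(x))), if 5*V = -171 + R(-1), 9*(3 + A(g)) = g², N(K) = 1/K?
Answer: -405/15142 ≈ -0.026747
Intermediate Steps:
p = -3 (p = 3 - 6 = -3)
x = -3
A(g) = -3 + g²/9
V = -172/5 (V = (-171 - 1)/5 = (⅕)*(-172) = -172/5 ≈ -34.400)
1/(V + A(N(x))) = 1/(-172/5 + (-3 + (1/(-3))²/9)) = 1/(-172/5 + (-3 + (-⅓)²/9)) = 1/(-172/5 + (-3 + (⅑)*(⅑))) = 1/(-172/5 + (-3 + 1/81)) = 1/(-172/5 - 242/81) = 1/(-15142/405) = -405/15142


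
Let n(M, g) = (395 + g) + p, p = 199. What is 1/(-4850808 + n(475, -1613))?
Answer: -1/4851827 ≈ -2.0611e-7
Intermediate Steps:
n(M, g) = 594 + g (n(M, g) = (395 + g) + 199 = 594 + g)
1/(-4850808 + n(475, -1613)) = 1/(-4850808 + (594 - 1613)) = 1/(-4850808 - 1019) = 1/(-4851827) = -1/4851827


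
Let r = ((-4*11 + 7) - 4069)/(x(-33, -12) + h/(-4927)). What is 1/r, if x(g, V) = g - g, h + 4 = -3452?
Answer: -1728/10115131 ≈ -0.00017083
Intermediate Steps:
h = -3456 (h = -4 - 3452 = -3456)
x(g, V) = 0
r = -10115131/1728 (r = ((-4*11 + 7) - 4069)/(0 - 3456/(-4927)) = ((-44 + 7) - 4069)/(0 - 3456*(-1/4927)) = (-37 - 4069)/(0 + 3456/4927) = -4106/3456/4927 = -4106*4927/3456 = -10115131/1728 ≈ -5853.7)
1/r = 1/(-10115131/1728) = -1728/10115131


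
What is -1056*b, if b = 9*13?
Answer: -123552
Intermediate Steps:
b = 117
-1056*b = -1056*117 = -123552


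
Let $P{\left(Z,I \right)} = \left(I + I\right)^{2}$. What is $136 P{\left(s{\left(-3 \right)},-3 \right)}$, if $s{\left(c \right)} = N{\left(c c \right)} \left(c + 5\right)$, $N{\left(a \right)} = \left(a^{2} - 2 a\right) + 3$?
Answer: $4896$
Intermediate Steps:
$N{\left(a \right)} = 3 + a^{2} - 2 a$
$s{\left(c \right)} = \left(5 + c\right) \left(3 + c^{4} - 2 c^{2}\right)$ ($s{\left(c \right)} = \left(3 + \left(c c\right)^{2} - 2 c c\right) \left(c + 5\right) = \left(3 + \left(c^{2}\right)^{2} - 2 c^{2}\right) \left(5 + c\right) = \left(3 + c^{4} - 2 c^{2}\right) \left(5 + c\right) = \left(5 + c\right) \left(3 + c^{4} - 2 c^{2}\right)$)
$P{\left(Z,I \right)} = 4 I^{2}$ ($P{\left(Z,I \right)} = \left(2 I\right)^{2} = 4 I^{2}$)
$136 P{\left(s{\left(-3 \right)},-3 \right)} = 136 \cdot 4 \left(-3\right)^{2} = 136 \cdot 4 \cdot 9 = 136 \cdot 36 = 4896$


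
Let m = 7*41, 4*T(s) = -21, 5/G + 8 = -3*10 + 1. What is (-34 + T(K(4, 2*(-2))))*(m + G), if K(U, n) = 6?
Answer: -833199/74 ≈ -11259.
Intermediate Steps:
G = -5/37 (G = 5/(-8 + (-3*10 + 1)) = 5/(-8 + (-30 + 1)) = 5/(-8 - 29) = 5/(-37) = 5*(-1/37) = -5/37 ≈ -0.13514)
T(s) = -21/4 (T(s) = (¼)*(-21) = -21/4)
m = 287
(-34 + T(K(4, 2*(-2))))*(m + G) = (-34 - 21/4)*(287 - 5/37) = -157/4*10614/37 = -833199/74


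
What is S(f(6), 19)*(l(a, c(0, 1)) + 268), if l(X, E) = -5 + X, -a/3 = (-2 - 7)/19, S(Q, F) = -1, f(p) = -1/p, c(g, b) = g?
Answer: -5024/19 ≈ -264.42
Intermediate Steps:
a = 27/19 (a = -3*(-2 - 7)/19 = -(-27)/19 = -3*(-9/19) = 27/19 ≈ 1.4211)
S(f(6), 19)*(l(a, c(0, 1)) + 268) = -((-5 + 27/19) + 268) = -(-68/19 + 268) = -1*5024/19 = -5024/19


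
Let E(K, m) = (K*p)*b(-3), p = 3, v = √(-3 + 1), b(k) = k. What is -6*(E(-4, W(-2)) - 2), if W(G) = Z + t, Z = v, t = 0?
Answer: -204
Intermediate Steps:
v = I*√2 (v = √(-2) = I*√2 ≈ 1.4142*I)
Z = I*√2 ≈ 1.4142*I
W(G) = I*√2 (W(G) = I*√2 + 0 = I*√2)
E(K, m) = -9*K (E(K, m) = (K*3)*(-3) = (3*K)*(-3) = -9*K)
-6*(E(-4, W(-2)) - 2) = -6*(-9*(-4) - 2) = -6*(36 - 2) = -6*34 = -204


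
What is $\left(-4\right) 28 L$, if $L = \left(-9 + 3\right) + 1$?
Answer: $560$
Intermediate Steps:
$L = -5$ ($L = -6 + 1 = -5$)
$\left(-4\right) 28 L = \left(-4\right) 28 \left(-5\right) = \left(-112\right) \left(-5\right) = 560$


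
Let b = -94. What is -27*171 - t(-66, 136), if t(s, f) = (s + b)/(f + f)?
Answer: -78479/17 ≈ -4616.4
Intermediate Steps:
t(s, f) = (-94 + s)/(2*f) (t(s, f) = (s - 94)/(f + f) = (-94 + s)/((2*f)) = (-94 + s)*(1/(2*f)) = (-94 + s)/(2*f))
-27*171 - t(-66, 136) = -27*171 - (-94 - 66)/(2*136) = -4617 - (-160)/(2*136) = -4617 - 1*(-10/17) = -4617 + 10/17 = -78479/17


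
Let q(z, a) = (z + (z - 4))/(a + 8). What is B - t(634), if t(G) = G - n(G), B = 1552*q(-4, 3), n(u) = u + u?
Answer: -11650/11 ≈ -1059.1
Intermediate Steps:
n(u) = 2*u
q(z, a) = (-4 + 2*z)/(8 + a) (q(z, a) = (z + (-4 + z))/(8 + a) = (-4 + 2*z)/(8 + a))
B = -18624/11 (B = 1552*(2*(-2 - 4)/(8 + 3)) = 1552*(2*(-6)/11) = 1552*(2*(1/11)*(-6)) = 1552*(-12/11) = -18624/11 ≈ -1693.1)
t(G) = -G (t(G) = G - 2*G = -G)
B - t(634) = -18624/11 - (-1)*634 = -18624/11 - 1*(-634) = -18624/11 + 634 = -11650/11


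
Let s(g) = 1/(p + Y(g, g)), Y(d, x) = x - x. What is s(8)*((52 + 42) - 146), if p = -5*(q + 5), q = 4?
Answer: 52/45 ≈ 1.1556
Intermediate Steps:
Y(d, x) = 0
p = -45 (p = -5*(4 + 5) = -5*9 = -45)
s(g) = -1/45 (s(g) = 1/(-45 + 0) = 1/(-45) = -1/45)
s(8)*((52 + 42) - 146) = -((52 + 42) - 146)/45 = -(94 - 146)/45 = -1/45*(-52) = 52/45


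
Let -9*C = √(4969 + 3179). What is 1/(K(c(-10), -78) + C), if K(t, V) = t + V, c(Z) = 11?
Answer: -1809/118487 + 6*√2037/118487 ≈ -0.012982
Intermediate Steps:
K(t, V) = V + t
C = -2*√2037/9 (C = -√(4969 + 3179)/9 = -2*√2037/9 ≈ -10.030)
1/(K(c(-10), -78) + C) = 1/((-78 + 11) - 2*√2037/9) = 1/(-67 - 2*√2037/9)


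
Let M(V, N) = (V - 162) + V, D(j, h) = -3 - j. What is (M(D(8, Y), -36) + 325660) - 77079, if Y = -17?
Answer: 248397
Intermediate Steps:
M(V, N) = -162 + 2*V (M(V, N) = (-162 + V) + V = -162 + 2*V)
(M(D(8, Y), -36) + 325660) - 77079 = ((-162 + 2*(-3 - 1*8)) + 325660) - 77079 = ((-162 + 2*(-3 - 8)) + 325660) - 77079 = ((-162 + 2*(-11)) + 325660) - 77079 = ((-162 - 22) + 325660) - 77079 = (-184 + 325660) - 77079 = 325476 - 77079 = 248397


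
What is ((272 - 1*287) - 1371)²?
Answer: 1920996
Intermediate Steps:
((272 - 1*287) - 1371)² = ((272 - 287) - 1371)² = (-15 - 1371)² = (-1386)² = 1920996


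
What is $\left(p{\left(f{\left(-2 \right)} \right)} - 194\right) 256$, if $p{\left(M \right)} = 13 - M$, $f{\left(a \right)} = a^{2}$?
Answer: $-47360$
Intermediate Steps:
$\left(p{\left(f{\left(-2 \right)} \right)} - 194\right) 256 = \left(\left(13 - \left(-2\right)^{2}\right) - 194\right) 256 = \left(\left(13 - 4\right) - 194\right) 256 = \left(9 - 194\right) 256 = \left(-185\right) 256 = -47360$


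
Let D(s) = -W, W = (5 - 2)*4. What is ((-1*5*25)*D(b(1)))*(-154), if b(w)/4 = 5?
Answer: -231000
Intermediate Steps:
b(w) = 20 (b(w) = 4*5 = 20)
W = 12 (W = 3*4 = 12)
D(s) = -12 (D(s) = -1*12 = -12)
((-1*5*25)*D(b(1)))*(-154) = ((-1*5*25)*(-12))*(-154) = (-5*25*(-12))*(-154) = -125*(-12)*(-154) = 1500*(-154) = -231000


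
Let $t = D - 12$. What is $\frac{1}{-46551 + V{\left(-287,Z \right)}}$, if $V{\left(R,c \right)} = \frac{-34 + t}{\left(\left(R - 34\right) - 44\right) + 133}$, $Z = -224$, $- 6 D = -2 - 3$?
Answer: $- \frac{1392}{64798721} \approx -2.1482 \cdot 10^{-5}$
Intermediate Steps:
$D = \frac{5}{6}$ ($D = - \frac{-2 - 3}{6} = \left(- \frac{1}{6}\right) \left(-5\right) = \frac{5}{6} \approx 0.83333$)
$t = - \frac{67}{6}$ ($t = \frac{5}{6} - 12 = - \frac{67}{6} \approx -11.167$)
$V{\left(R,c \right)} = - \frac{271}{6 \left(55 + R\right)}$ ($V{\left(R,c \right)} = \frac{-34 - \frac{67}{6}}{\left(\left(R - 34\right) - 44\right) + 133} = - \frac{271}{6 \left(\left(\left(-34 + R\right) - 44\right) + 133\right)} = - \frac{271}{6 \left(\left(-78 + R\right) + 133\right)} = - \frac{271}{6 \left(55 + R\right)}$)
$\frac{1}{-46551 + V{\left(-287,Z \right)}} = \frac{1}{-46551 - \frac{271}{330 + 6 \left(-287\right)}} = \frac{1}{-46551 - \frac{271}{330 - 1722}} = \frac{1}{-46551 - \frac{271}{-1392}} = \frac{1}{-46551 - - \frac{271}{1392}} = \frac{1}{-46551 + \frac{271}{1392}} = \frac{1}{- \frac{64798721}{1392}} = - \frac{1392}{64798721}$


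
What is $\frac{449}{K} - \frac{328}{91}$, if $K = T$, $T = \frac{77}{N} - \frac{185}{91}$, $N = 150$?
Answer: $- \frac{564529054}{1887613} \approx -299.07$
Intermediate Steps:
$T = - \frac{20743}{13650}$ ($T = \frac{77}{150} - \frac{185}{91} = - \frac{20743}{13650} \approx -1.5196$)
$K = - \frac{20743}{13650} \approx -1.5196$
$\frac{449}{K} - \frac{328}{91} = \frac{449}{- \frac{20743}{13650}} - \frac{328}{91} = 449 \left(- \frac{13650}{20743}\right) - \frac{328}{91} = - \frac{6128850}{20743} - \frac{328}{91} = - \frac{564529054}{1887613}$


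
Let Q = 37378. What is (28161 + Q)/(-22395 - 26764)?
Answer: -65539/49159 ≈ -1.3332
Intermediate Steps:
(28161 + Q)/(-22395 - 26764) = (28161 + 37378)/(-22395 - 26764) = 65539/(-49159) = 65539*(-1/49159) = -65539/49159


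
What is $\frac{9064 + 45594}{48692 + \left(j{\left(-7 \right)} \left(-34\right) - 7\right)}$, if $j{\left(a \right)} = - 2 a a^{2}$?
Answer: $\frac{54658}{25361} \approx 2.1552$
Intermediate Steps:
$j{\left(a \right)} = - 2 a^{3}$
$\frac{9064 + 45594}{48692 + \left(j{\left(-7 \right)} \left(-34\right) - 7\right)} = \frac{9064 + 45594}{48692 + \left(- 2 \left(-7\right)^{3} \left(-34\right) - 7\right)} = \frac{54658}{48692 + \left(\left(-2\right) \left(-343\right) \left(-34\right) - 7\right)} = \frac{54658}{48692 + \left(686 \left(-34\right) - 7\right)} = \frac{54658}{48692 - 23331} = \frac{54658}{25361}$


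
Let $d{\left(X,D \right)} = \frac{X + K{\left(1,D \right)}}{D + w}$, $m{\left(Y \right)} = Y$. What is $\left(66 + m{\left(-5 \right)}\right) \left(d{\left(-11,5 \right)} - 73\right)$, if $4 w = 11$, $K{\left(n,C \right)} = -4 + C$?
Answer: $- \frac{140483}{31} \approx -4531.7$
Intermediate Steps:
$w = \frac{11}{4}$ ($w = \frac{1}{4} \cdot 11 = \frac{11}{4} \approx 2.75$)
$d{\left(X,D \right)} = \frac{-4 + D + X}{\frac{11}{4} + D}$ ($d{\left(X,D \right)} = \frac{X + \left(-4 + D\right)}{D + \frac{11}{4}} = \frac{-4 + D + X}{\frac{11}{4} + D}$)
$\left(66 + m{\left(-5 \right)}\right) \left(d{\left(-11,5 \right)} - 73\right) = \left(66 - 5\right) \left(\frac{4 \left(-4 + 5 - 11\right)}{11 + 4 \cdot 5} - 73\right) = 61 \left(4 \frac{1}{11 + 20} \left(-10\right) - 73\right) = 61 \left(4 \cdot \frac{1}{31} \left(-10\right) - 73\right) = 61 \left(- \frac{40}{31} - 73\right) = 61 \left(- \frac{2303}{31}\right) = - \frac{140483}{31}$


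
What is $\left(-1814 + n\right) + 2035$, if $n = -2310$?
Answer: $-2089$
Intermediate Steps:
$\left(-1814 + n\right) + 2035 = \left(-1814 - 2310\right) + 2035 = -4124 + 2035 = -2089$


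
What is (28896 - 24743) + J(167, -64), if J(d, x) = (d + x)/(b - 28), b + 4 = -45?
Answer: 319678/77 ≈ 4151.7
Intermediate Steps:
b = -49 (b = -4 - 45 = -49)
J(d, x) = -d/77 - x/77 (J(d, x) = (d + x)/(-49 - 28) = (d + x)/(-77) = (d + x)*(-1/77) = -d/77 - x/77)
(28896 - 24743) + J(167, -64) = (28896 - 24743) + (-1/77*167 - 1/77*(-64)) = 4153 + (-167/77 + 64/77) = 4153 - 103/77 = 319678/77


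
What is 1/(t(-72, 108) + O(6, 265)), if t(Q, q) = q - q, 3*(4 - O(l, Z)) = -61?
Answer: 3/73 ≈ 0.041096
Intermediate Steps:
O(l, Z) = 73/3 (O(l, Z) = 4 - 1/3*(-61) = 4 + 61/3 = 73/3)
t(Q, q) = 0
1/(t(-72, 108) + O(6, 265)) = 1/(0 + 73/3) = 1/(73/3) = 3/73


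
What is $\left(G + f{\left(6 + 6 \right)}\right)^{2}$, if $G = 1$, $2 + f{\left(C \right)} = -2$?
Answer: $9$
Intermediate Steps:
$f{\left(C \right)} = -4$ ($f{\left(C \right)} = -2 - 2 = -4$)
$\left(G + f{\left(6 + 6 \right)}\right)^{2} = \left(1 - 4\right)^{2} = \left(-3\right)^{2} = 9$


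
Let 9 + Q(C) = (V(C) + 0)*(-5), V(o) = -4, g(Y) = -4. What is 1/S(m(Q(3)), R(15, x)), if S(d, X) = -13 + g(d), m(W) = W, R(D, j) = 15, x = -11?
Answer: -1/17 ≈ -0.058824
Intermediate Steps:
Q(C) = 11 (Q(C) = -9 + (-4 + 0)*(-5) = -9 - 4*(-5) = -9 + 20 = 11)
S(d, X) = -17 (S(d, X) = -13 - 4 = -17)
1/S(m(Q(3)), R(15, x)) = 1/(-17) = -1/17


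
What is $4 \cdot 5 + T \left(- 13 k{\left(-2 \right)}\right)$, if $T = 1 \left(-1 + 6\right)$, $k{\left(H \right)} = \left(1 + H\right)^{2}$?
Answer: $-45$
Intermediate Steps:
$T = 5$ ($T = 1 \cdot 5 = 5$)
$4 \cdot 5 + T \left(- 13 k{\left(-2 \right)}\right) = 4 \cdot 5 + 5 \left(- 13 \left(1 - 2\right)^{2}\right) = 20 + 5 \left(- 13 \left(-1\right)^{2}\right) = 20 + 5 \left(\left(-13\right) 1\right) = 20 + 5 \left(-13\right) = 20 - 65 = -45$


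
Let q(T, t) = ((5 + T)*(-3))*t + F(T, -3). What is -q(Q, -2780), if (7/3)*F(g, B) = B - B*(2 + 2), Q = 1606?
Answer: -94050207/7 ≈ -1.3436e+7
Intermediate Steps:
F(g, B) = -9*B/7 (F(g, B) = 3*(B - B*(2 + 2))/7 = 3*(B - B*4)/7 = 3*(B - 4*B)/7 = 3*(-3*B)/7 = -9*B/7)
q(T, t) = 27/7 + t*(-15 - 3*T) (q(T, t) = ((5 + T)*(-3))*t - 9/7*(-3) = (-15 - 3*T)*t + 27/7 = t*(-15 - 3*T) + 27/7 = 27/7 + t*(-15 - 3*T))
-q(Q, -2780) = -(27/7 - 15*(-2780) - 3*1606*(-2780)) = -(27/7 + 41700 + 13394040) = -1*94050207/7 = -94050207/7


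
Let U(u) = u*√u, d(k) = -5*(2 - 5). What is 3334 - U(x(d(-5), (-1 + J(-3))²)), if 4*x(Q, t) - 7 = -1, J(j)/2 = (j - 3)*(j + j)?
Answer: 3334 - 3*√6/4 ≈ 3332.2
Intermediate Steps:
d(k) = 15 (d(k) = -5*(-3) = 15)
J(j) = 4*j*(-3 + j) (J(j) = 2*((j - 3)*(j + j)) = 2*((-3 + j)*(2*j)) = 2*(2*j*(-3 + j)) = 4*j*(-3 + j))
x(Q, t) = 3/2 (x(Q, t) = 7/4 + (¼)*(-1) = 7/4 - ¼ = 3/2)
U(u) = u^(3/2)
3334 - U(x(d(-5), (-1 + J(-3))²)) = 3334 - (3/2)^(3/2) = 3334 - 3*√6/4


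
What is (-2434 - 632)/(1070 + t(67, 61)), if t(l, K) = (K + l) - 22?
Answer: -73/28 ≈ -2.6071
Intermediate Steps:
t(l, K) = -22 + K + l
(-2434 - 632)/(1070 + t(67, 61)) = (-2434 - 632)/(1070 + (-22 + 61 + 67)) = -3066/(1070 + 106) = -3066/1176 = -3066*1/1176 = -73/28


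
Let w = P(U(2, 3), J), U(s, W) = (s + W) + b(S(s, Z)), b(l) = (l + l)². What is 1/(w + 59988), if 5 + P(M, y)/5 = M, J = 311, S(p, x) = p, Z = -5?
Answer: 1/60068 ≈ 1.6648e-5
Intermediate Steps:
b(l) = 4*l² (b(l) = (2*l)² = 4*l²)
U(s, W) = W + s + 4*s² (U(s, W) = (s + W) + 4*s² = (W + s) + 4*s² = W + s + 4*s²)
P(M, y) = -25 + 5*M
w = 80 (w = -25 + 5*(3 + 2 + 4*2²) = -25 + 5*(3 + 2 + 4*4) = -25 + 5*(3 + 2 + 16) = -25 + 5*21 = -25 + 105 = 80)
1/(w + 59988) = 1/(80 + 59988) = 1/60068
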